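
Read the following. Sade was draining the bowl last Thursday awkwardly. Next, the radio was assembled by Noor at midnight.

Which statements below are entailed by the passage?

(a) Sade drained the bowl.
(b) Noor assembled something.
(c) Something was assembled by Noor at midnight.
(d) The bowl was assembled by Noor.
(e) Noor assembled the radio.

(a) Not entailed — 'was draining' is progressive on an accomplishment; it does not entail the completed 'drained'.
(b) Entailed — the original entails any weakening of itself; this just drops 'at midnight' and generalizes the patient.
(c) Entailed — generalizing the patient leaves a sub-description the original still satisfies.
(d) Not entailed — Noor assembled the radio, not the bowl; the bowl belongs to the draining event.
(e) Entailed — this follows by dropping conjuncts from the assembling event's description.

(b), (c), (e)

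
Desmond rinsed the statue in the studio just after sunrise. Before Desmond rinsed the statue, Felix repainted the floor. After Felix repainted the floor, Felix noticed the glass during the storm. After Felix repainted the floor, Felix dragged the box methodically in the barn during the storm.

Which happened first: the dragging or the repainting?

the repainting

The connectives place the repainting before the dragging.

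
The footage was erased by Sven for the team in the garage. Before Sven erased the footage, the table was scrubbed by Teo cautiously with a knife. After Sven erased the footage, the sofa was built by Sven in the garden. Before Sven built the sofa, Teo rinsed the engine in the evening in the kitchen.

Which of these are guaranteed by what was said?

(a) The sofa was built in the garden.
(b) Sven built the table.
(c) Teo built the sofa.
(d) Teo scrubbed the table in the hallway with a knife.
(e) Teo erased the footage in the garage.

(a) Entailed — the original entails any weakening of itself; this just generalizes the agent.
(b) Not entailed — Sven built the sofa, not the table; the table belongs to the scrubbing event.
(c) Not entailed — the passage has Sven building the sofa, not Teo.
(d) Not entailed — 'in the hallway' adds information not in the original event.
(e) Not entailed — the passage has Sven erasing the footage, not Teo.

(a)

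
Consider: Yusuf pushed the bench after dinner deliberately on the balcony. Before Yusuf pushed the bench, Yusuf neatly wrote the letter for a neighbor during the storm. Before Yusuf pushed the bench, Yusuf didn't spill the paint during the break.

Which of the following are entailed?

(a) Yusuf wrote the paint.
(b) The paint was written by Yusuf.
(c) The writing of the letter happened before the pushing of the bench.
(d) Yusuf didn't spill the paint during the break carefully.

(a) Not entailed — Yusuf wrote the letter, not the paint; the paint belongs to the spilling event.
(b) Not entailed — Yusuf wrote the letter, not the paint; the paint belongs to the spilling event.
(c) Entailed — the narrative places the writing before the pushing.
(d) Entailed — under negation, adding a further restriction is entailed: if no such spilling event occurred, none occurred carefully either.

(c), (d)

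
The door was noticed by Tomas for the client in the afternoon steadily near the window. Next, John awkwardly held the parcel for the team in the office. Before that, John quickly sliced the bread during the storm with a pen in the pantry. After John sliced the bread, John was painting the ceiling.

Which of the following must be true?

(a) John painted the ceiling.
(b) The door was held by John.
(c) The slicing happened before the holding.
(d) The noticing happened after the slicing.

(a) Not entailed — 'was painting' is progressive on an accomplishment; it does not entail the completed 'painted'.
(b) Not entailed — John held the parcel, not the door; the door belongs to the noticing event.
(c) Entailed — the narrative places the slicing before the holding.
(d) Not entailed — the narrative doesn't order the slicing relative to the noticing.

(c)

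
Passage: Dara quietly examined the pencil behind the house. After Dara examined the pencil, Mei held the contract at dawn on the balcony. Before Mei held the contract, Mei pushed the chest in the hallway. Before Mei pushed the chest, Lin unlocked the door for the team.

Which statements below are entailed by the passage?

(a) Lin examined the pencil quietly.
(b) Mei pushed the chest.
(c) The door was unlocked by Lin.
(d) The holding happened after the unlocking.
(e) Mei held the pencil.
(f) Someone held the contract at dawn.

(a) Not entailed — the passage has Dara examining the pencil, not Lin.
(b) Entailed — this follows by dropping conjuncts from the pushing event's description.
(c) Entailed — this follows by dropping conjuncts from the unlocking event's description.
(d) Entailed — the narrative places the unlocking before the holding.
(e) Not entailed — Mei held the contract, not the pencil; the pencil belongs to the examining event.
(f) Entailed — every conjunct here is already in the original holding event.

(b), (c), (d), (f)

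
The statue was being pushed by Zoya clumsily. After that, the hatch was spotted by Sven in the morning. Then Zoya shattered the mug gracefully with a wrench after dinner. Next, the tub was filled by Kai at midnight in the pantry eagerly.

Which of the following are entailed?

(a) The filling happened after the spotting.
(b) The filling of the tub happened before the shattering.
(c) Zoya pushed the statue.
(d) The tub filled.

(a), (c), (d)

(a) Entailed — the narrative places the spotting before the filling.
(b) Not entailed — the narrative places the shattering before the filling, not after.
(c) Entailed — 'push' is an activity; 'was pushing' entails that some pushing happened, so 'pushed' holds.
(d) Entailed — 'Kai filled the tub' is causative; it entails the inchoative 'the tub filled'.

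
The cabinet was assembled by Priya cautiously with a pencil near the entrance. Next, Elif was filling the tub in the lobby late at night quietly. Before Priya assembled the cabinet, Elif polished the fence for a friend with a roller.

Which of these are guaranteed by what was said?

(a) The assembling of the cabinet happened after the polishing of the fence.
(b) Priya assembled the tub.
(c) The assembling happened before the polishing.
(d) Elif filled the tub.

(a) Entailed — the narrative places the polishing before the assembling.
(b) Not entailed — Priya assembled the cabinet, not the tub; the tub belongs to the filling event.
(c) Not entailed — the narrative places the polishing before the assembling, not after.
(d) Not entailed — 'was filling' is progressive on an accomplishment; it does not entail the completed 'filled'.

(a)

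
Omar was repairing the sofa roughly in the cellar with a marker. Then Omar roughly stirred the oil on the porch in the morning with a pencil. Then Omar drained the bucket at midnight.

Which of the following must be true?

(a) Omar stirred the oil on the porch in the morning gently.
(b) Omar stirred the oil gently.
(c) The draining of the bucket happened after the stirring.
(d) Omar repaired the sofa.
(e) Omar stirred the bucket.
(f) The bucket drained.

(a) Not entailed — 'gently' adds a manner not in (and inconsistent with) the original.
(b) Not entailed — 'gently' adds a manner not in (and inconsistent with) the original.
(c) Entailed — the narrative places the stirring before the draining.
(d) Not entailed — 'was repairing' is progressive on an accomplishment; it does not entail the completed 'repaired'.
(e) Not entailed — Omar stirred the oil, not the bucket; the bucket belongs to the draining event.
(f) Entailed — 'Omar drained the bucket' is causative; it entails the inchoative 'the bucket drained'.

(c), (f)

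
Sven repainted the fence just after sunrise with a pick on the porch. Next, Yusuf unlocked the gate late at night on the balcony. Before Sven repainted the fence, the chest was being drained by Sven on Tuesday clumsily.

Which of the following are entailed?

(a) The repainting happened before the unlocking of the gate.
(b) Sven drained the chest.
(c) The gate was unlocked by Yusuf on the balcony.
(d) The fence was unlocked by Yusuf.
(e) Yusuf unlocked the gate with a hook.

(a), (c)

(a) Entailed — the narrative places the repainting before the unlocking.
(b) Not entailed — 'was draining' is progressive on an accomplishment; it does not entail the completed 'drained'.
(c) Entailed — the original entails any weakening of itself; this just drops 'late at night'.
(d) Not entailed — Yusuf unlocked the gate, not the fence; the fence belongs to the repainting event.
(e) Not entailed — 'with a hook' adds information not in the original event.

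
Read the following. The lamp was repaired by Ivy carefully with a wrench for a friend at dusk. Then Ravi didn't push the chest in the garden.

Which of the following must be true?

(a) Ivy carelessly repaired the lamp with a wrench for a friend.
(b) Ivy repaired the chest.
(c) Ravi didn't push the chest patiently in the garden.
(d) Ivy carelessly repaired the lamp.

(c)

(a) Not entailed — 'carelessly' adds a manner not in (and inconsistent with) the original.
(b) Not entailed — Ivy repaired the lamp, not the chest; the chest belongs to the pushing event.
(c) Entailed — under negation, adding a further restriction is entailed: if no such pushing event occurred, none occurred patiently either.
(d) Not entailed — 'carelessly' adds a manner not in (and inconsistent with) the original.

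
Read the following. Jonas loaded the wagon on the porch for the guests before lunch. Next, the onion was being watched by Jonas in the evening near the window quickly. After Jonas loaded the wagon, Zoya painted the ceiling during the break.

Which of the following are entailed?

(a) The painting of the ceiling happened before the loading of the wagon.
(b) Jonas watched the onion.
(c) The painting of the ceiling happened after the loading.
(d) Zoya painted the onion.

(b), (c)

(a) Not entailed — the narrative places the loading before the painting, not after.
(b) Entailed — 'watch' is an activity; 'was watching' entails that some watching happened, so 'watched' holds.
(c) Entailed — the narrative places the loading before the painting.
(d) Not entailed — Zoya painted the ceiling, not the onion; the onion belongs to the watching event.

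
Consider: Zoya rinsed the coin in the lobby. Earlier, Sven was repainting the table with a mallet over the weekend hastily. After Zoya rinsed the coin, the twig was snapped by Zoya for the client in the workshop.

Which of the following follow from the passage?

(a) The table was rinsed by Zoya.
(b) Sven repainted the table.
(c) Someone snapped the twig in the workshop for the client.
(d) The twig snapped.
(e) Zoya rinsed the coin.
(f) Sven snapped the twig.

(a) Not entailed — Zoya rinsed the coin, not the table; the table belongs to the repainting event.
(b) Not entailed — 'was repainting' is progressive on an accomplishment; it does not entail the completed 'repainted'.
(c) Entailed — generalizing the agent leaves a sub-description the original still satisfies.
(d) Entailed — 'Zoya snapped the twig' is causative; it entails the inchoative 'the twig snapped'.
(e) Entailed — the original entails any weakening of itself; this just drops 'in the lobby'.
(f) Not entailed — the passage has Zoya snapping the twig, not Sven.

(c), (d), (e)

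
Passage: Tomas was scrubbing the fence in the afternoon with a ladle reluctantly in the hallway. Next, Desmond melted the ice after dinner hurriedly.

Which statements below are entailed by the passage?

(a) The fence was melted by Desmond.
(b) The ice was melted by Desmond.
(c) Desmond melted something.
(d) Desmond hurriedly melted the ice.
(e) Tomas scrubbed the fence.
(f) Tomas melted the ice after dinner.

(b), (c), (d), (e)

(a) Not entailed — Desmond melted the ice, not the fence; the fence belongs to the scrubbing event.
(b) Entailed — the original entails any weakening of itself; this just drops 'after dinner', 'hurriedly'.
(c) Entailed — every conjunct here is already in the original melting event.
(d) Entailed — every conjunct here is already in the original melting event.
(e) Entailed — 'scrub' is an activity; 'was scrubbing' entails that some scrubbing happened, so 'scrubbed' holds.
(f) Not entailed — the passage has Desmond melting the ice, not Tomas.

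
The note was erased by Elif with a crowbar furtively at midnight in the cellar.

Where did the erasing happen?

'in the cellar' marks the location of the erasing event.

in the cellar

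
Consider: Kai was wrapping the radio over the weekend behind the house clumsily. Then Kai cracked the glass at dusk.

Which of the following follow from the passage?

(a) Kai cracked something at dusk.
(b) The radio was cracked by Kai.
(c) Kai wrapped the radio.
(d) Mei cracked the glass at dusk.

(a)

(a) Entailed — every conjunct here is already in the original cracking event.
(b) Not entailed — Kai cracked the glass, not the radio; the radio belongs to the wrapping event.
(c) Not entailed — 'was wrapping' is progressive on an accomplishment; it does not entail the completed 'wrapped'.
(d) Not entailed — the passage has Kai cracking the glass, not Mei.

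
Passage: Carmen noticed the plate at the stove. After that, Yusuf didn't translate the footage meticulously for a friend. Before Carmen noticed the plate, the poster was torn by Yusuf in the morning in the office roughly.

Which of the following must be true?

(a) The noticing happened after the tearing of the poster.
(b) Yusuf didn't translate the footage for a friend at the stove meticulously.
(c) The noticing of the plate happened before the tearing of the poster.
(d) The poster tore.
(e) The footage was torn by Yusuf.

(a), (b), (d)

(a) Entailed — the narrative places the tearing before the noticing.
(b) Entailed — under negation, adding a further restriction is entailed: if no such translating event occurred, none occurred at the stove either.
(c) Not entailed — the narrative places the tearing before the noticing, not after.
(d) Entailed — 'Yusuf tore the poster' is causative; it entails the inchoative 'the poster tore'.
(e) Not entailed — Yusuf tore the poster, not the footage; the footage belongs to the translating event.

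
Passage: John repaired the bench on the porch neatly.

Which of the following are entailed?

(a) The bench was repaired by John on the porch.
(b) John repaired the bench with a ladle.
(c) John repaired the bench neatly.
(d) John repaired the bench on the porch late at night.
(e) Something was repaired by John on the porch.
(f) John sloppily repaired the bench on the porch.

(a), (c), (e)

(a) Entailed — every conjunct here is already in the original repairing event.
(b) Not entailed — 'with a ladle' adds information not in the original event.
(c) Entailed — this follows by dropping conjuncts from the repairing event's description.
(d) Not entailed — 'late at night' adds information not in the original event.
(e) Entailed — every conjunct here is already in the original repairing event.
(f) Not entailed — 'sloppily' adds a manner not in (and inconsistent with) the original.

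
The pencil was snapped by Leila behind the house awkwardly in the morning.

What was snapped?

'the pencil' marks the patient of the snapping event.

the pencil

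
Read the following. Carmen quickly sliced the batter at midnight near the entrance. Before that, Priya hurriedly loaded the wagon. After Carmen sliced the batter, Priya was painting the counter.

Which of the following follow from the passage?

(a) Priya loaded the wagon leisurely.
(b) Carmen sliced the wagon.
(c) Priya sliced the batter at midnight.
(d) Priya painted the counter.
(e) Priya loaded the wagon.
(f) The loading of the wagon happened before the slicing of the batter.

(a) Not entailed — 'leisurely' adds a manner not in (and inconsistent with) the original.
(b) Not entailed — Carmen sliced the batter, not the wagon; the wagon belongs to the loading event.
(c) Not entailed — the passage has Carmen slicing the batter, not Priya.
(d) Not entailed — 'was painting' is progressive on an accomplishment; it does not entail the completed 'painted'.
(e) Entailed — the original entails any weakening of itself; this just drops 'hurriedly'.
(f) Entailed — the narrative places the loading before the slicing.

(e), (f)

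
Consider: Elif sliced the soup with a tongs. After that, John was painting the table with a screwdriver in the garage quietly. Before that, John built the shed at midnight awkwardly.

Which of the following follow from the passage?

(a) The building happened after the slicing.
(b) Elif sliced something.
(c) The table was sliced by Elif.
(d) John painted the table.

(a) Not entailed — the narrative doesn't order the slicing relative to the building.
(b) Entailed — every conjunct here is already in the original slicing event.
(c) Not entailed — Elif sliced the soup, not the table; the table belongs to the painting event.
(d) Not entailed — 'was painting' is progressive on an accomplishment; it does not entail the completed 'painted'.

(b)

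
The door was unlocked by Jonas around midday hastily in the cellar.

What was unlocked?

'the door' marks the patient of the unlocking event.

the door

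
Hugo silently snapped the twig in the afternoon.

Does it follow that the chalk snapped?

Nothing is said about any chalk; only the twig is affected.

no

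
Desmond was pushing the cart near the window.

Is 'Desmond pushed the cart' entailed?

yes

'push' is atelic; if Desmond was pushing the cart, then Desmond pushed the cart (for some time).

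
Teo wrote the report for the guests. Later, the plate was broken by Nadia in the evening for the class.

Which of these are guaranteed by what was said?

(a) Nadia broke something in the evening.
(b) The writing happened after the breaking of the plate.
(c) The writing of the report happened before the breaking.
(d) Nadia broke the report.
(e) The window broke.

(a) Entailed — the original entails any weakening of itself; this just drops 'for the class' and generalizes the patient.
(b) Not entailed — the narrative places the writing before the breaking, not after.
(c) Entailed — the narrative places the writing before the breaking.
(d) Not entailed — Nadia broke the plate, not the report; the report belongs to the writing event.
(e) Not entailed — the plate is what broke, not the window.

(a), (c)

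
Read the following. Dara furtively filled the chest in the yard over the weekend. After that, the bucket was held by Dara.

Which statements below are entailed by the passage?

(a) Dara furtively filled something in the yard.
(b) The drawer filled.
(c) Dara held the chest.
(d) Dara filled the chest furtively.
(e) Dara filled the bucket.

(a), (d)

(a) Entailed — dropping 'over the weekend' and generalizing the patient leaves a sub-description the original still satisfies.
(b) Not entailed — the chest is what filled, not the drawer.
(c) Not entailed — Dara held the bucket, not the chest; the chest belongs to the filling event.
(d) Entailed — this follows by dropping conjuncts from the filling event's description.
(e) Not entailed — Dara filled the chest, not the bucket; the bucket belongs to the holding event.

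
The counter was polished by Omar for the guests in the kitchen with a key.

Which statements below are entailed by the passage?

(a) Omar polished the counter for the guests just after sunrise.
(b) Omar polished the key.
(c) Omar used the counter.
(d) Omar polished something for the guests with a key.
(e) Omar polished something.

(a) Not entailed — 'just after sunrise' adds information not in the original event.
(b) Not entailed — the key is the instrument, not what was polished.
(c) Not entailed — the counter is the patient, not an instrument — Omar used a key.
(d) Entailed — this follows by dropping conjuncts from the polishing event's description.
(e) Entailed — dropping 'with a key', 'in the kitchen', 'for the guests' and generalizing the patient leaves a sub-description the original still satisfies.

(d), (e)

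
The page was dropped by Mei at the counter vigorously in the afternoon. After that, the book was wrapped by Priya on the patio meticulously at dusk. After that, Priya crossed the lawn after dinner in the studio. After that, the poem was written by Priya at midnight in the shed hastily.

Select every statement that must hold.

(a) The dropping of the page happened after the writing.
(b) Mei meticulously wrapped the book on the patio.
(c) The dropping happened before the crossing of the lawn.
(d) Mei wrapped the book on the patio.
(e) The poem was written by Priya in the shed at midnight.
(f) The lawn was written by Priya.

(a) Not entailed — the narrative places the dropping before the writing, not after.
(b) Not entailed — the passage has Priya wrapping the book, not Mei.
(c) Entailed — the narrative places the dropping before the crossing.
(d) Not entailed — the passage has Priya wrapping the book, not Mei.
(e) Entailed — dropping 'hastily' leaves a sub-description the original still satisfies.
(f) Not entailed — Priya wrote the poem, not the lawn; the lawn belongs to the crossing event.

(c), (e)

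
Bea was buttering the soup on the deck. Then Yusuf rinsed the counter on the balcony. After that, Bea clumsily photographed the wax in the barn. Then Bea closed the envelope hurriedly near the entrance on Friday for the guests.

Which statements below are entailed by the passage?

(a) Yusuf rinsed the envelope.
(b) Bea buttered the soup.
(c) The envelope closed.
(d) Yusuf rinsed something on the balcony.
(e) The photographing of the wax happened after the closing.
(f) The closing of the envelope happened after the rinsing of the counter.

(a) Not entailed — Yusuf rinsed the counter, not the envelope; the envelope belongs to the closing event.
(b) Not entailed — 'was buttering' is progressive on an accomplishment; it does not entail the completed 'buttered'.
(c) Entailed — 'Bea closed the envelope' is causative; it entails the inchoative 'the envelope closed'.
(d) Entailed — every conjunct here is already in the original rinsing event.
(e) Not entailed — the narrative places the photographing before the closing, not after.
(f) Entailed — the narrative places the rinsing before the closing.

(c), (d), (f)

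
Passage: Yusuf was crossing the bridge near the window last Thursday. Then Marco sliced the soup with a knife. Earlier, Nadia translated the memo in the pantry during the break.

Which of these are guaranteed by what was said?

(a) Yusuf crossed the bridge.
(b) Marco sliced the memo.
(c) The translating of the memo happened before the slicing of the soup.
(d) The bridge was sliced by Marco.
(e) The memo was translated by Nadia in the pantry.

(a) Not entailed — 'was crossing' is progressive on an accomplishment; it does not entail the completed 'crossed'.
(b) Not entailed — Marco sliced the soup, not the memo; the memo belongs to the translating event.
(c) Entailed — the narrative places the translating before the slicing.
(d) Not entailed — Marco sliced the soup, not the bridge; the bridge belongs to the crossing event.
(e) Entailed — dropping 'during the break' leaves a sub-description the original still satisfies.

(c), (e)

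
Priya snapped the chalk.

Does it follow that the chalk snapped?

'Priya snapped the chalk' is the causative; it entails the inchoative 'the chalk snapped'.

yes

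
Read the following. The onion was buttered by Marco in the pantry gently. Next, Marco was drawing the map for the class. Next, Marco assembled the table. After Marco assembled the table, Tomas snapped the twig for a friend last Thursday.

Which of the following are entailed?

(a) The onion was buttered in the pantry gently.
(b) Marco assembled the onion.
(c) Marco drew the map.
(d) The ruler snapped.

(a) Entailed — generalizing the agent leaves a sub-description the original still satisfies.
(b) Not entailed — Marco assembled the table, not the onion; the onion belongs to the buttering event.
(c) Not entailed — 'was drawing' is progressive on an accomplishment; it does not entail the completed 'drew'.
(d) Not entailed — the twig is what snapped, not the ruler.

(a)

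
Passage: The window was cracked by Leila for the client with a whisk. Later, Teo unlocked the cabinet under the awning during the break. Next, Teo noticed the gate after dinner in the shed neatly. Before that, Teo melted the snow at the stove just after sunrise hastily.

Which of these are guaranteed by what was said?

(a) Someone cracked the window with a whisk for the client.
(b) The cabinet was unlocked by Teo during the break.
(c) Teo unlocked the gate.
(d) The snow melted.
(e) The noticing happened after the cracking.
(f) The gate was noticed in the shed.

(a), (b), (d), (e), (f)

(a) Entailed — every conjunct here is already in the original cracking event.
(b) Entailed — this follows by dropping conjuncts from the unlocking event's description.
(c) Not entailed — Teo unlocked the cabinet, not the gate; the gate belongs to the noticing event.
(d) Entailed — 'Teo melted the snow' is causative; it entails the inchoative 'the snow melted'.
(e) Entailed — the narrative places the cracking before the noticing.
(f) Entailed — this follows by dropping conjuncts from the noticing event's description.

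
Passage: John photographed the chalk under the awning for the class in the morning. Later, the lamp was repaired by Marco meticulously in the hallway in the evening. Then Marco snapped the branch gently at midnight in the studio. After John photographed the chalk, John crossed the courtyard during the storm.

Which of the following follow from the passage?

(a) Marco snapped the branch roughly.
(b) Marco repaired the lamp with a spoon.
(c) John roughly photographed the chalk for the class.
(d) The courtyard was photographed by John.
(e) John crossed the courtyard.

(e)

(a) Not entailed — 'roughly' adds a manner not in (and inconsistent with) the original.
(b) Not entailed — 'with a spoon' adds information not in the original event.
(c) Not entailed — 'roughly' adds information not in the original event.
(d) Not entailed — John photographed the chalk, not the courtyard; the courtyard belongs to the crossing event.
(e) Entailed — dropping 'during the storm' leaves a sub-description the original still satisfies.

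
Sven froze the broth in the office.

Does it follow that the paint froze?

Nothing is said about any paint; only the broth is affected.

no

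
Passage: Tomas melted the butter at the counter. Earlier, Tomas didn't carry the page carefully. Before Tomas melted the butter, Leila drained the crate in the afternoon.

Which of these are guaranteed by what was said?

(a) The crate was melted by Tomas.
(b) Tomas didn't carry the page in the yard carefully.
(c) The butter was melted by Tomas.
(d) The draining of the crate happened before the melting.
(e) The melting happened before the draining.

(a) Not entailed — Tomas melted the butter, not the crate; the crate belongs to the draining event.
(b) Entailed — under negation, adding a further restriction is entailed: if no such carrying event occurred, none occurred in the yard either.
(c) Entailed — every conjunct here is already in the original melting event.
(d) Entailed — the narrative places the draining before the melting.
(e) Not entailed — the narrative places the draining before the melting, not after.

(b), (c), (d)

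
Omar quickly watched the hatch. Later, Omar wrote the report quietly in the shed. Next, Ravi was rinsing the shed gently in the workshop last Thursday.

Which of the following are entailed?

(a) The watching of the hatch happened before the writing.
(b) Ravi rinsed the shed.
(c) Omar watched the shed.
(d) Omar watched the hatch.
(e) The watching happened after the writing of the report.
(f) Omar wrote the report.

(a) Entailed — the narrative places the watching before the writing.
(b) Entailed — 'rinse' is an activity; 'was rinsing' entails that some rinsing happened, so 'rinsed' holds.
(c) Not entailed — Omar watched the hatch, not the shed; the shed belongs to the rinsing event.
(d) Entailed — this follows by dropping conjuncts from the watching event's description.
(e) Not entailed — the narrative places the watching before the writing, not after.
(f) Entailed — this follows by dropping conjuncts from the writing event's description.

(a), (b), (d), (f)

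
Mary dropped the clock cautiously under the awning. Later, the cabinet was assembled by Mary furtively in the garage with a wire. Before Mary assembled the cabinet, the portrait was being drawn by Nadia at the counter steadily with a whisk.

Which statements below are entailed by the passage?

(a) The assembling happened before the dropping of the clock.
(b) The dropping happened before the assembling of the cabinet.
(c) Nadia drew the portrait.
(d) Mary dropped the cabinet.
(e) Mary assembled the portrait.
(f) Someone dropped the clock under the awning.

(a) Not entailed — the narrative places the dropping before the assembling, not after.
(b) Entailed — the narrative places the dropping before the assembling.
(c) Not entailed — 'was drawing' is progressive on an accomplishment; it does not entail the completed 'drew'.
(d) Not entailed — Mary dropped the clock, not the cabinet; the cabinet belongs to the assembling event.
(e) Not entailed — Mary assembled the cabinet, not the portrait; the portrait belongs to the drawing event.
(f) Entailed — this follows by dropping conjuncts from the dropping event's description.

(b), (f)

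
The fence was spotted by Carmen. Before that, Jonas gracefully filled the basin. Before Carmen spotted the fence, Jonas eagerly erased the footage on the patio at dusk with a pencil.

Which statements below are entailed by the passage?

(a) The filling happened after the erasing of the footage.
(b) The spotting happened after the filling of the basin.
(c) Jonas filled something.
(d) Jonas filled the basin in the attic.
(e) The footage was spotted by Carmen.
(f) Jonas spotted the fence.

(a) Not entailed — the narrative doesn't order the erasing relative to the filling.
(b) Entailed — the narrative places the filling before the spotting.
(c) Entailed — every conjunct here is already in the original filling event.
(d) Not entailed — 'in the attic' adds information not in the original event.
(e) Not entailed — Carmen spotted the fence, not the footage; the footage belongs to the erasing event.
(f) Not entailed — the passage has Carmen spotting the fence, not Jonas.

(b), (c)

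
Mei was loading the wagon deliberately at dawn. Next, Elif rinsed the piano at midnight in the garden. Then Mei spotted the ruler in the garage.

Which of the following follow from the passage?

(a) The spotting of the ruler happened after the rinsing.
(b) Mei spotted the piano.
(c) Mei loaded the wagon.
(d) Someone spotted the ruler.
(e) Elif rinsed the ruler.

(a), (d)

(a) Entailed — the narrative places the rinsing before the spotting.
(b) Not entailed — Mei spotted the ruler, not the piano; the piano belongs to the rinsing event.
(c) Not entailed — 'was loading' is progressive on an accomplishment; it does not entail the completed 'loaded'.
(d) Entailed — this follows by dropping conjuncts from the spotting event's description.
(e) Not entailed — Elif rinsed the piano, not the ruler; the ruler belongs to the spotting event.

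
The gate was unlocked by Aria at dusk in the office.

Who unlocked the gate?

Aria

'Aria' marks the agent of the unlocking event.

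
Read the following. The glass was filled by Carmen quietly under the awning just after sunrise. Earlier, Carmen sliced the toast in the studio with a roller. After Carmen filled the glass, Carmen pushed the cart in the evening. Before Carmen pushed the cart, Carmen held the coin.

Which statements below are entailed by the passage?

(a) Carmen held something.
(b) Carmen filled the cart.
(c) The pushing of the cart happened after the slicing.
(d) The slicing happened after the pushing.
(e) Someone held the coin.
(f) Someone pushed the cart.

(a) Entailed — every conjunct here is already in the original holding event.
(b) Not entailed — Carmen filled the glass, not the cart; the cart belongs to the pushing event.
(c) Entailed — the narrative places the slicing before the pushing.
(d) Not entailed — the narrative places the slicing before the pushing, not after.
(e) Entailed — this follows by dropping conjuncts from the holding event's description.
(f) Entailed — dropping 'in the evening' and generalizing the agent leaves a sub-description the original still satisfies.

(a), (c), (e), (f)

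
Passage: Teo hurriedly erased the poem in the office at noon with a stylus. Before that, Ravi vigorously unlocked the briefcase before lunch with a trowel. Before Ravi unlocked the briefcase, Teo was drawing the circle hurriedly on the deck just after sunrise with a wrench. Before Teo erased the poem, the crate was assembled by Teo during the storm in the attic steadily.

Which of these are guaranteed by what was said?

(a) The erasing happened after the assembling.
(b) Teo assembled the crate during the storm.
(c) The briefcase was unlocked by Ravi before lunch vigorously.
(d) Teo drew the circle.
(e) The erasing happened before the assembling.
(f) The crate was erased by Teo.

(a), (b), (c)

(a) Entailed — the narrative places the assembling before the erasing.
(b) Entailed — the original entails any weakening of itself; this just drops 'steadily', 'in the attic'.
(c) Entailed — every conjunct here is already in the original unlocking event.
(d) Not entailed — 'was drawing' is progressive on an accomplishment; it does not entail the completed 'drew'.
(e) Not entailed — the narrative places the assembling before the erasing, not after.
(f) Not entailed — Teo erased the poem, not the crate; the crate belongs to the assembling event.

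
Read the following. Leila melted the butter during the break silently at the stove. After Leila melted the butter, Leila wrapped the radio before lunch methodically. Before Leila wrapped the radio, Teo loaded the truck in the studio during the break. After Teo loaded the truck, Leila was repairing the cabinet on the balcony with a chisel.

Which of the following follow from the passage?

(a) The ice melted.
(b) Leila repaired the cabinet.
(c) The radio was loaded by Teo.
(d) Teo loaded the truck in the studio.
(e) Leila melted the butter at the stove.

(a) Not entailed — the butter is what melted, not the ice.
(b) Not entailed — 'was repairing' is progressive on an accomplishment; it does not entail the completed 'repaired'.
(c) Not entailed — Teo loaded the truck, not the radio; the radio belongs to the wrapping event.
(d) Entailed — every conjunct here is already in the original loading event.
(e) Entailed — the original entails any weakening of itself; this just drops 'silently', 'during the break'.

(d), (e)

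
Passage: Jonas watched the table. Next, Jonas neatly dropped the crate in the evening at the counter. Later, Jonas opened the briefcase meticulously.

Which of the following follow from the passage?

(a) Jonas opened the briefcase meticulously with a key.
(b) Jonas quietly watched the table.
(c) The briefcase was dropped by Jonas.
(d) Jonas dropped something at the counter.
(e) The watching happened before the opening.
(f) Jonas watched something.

(a) Not entailed — 'with a key' adds information not in the original event.
(b) Not entailed — 'quietly' adds information not in the original event.
(c) Not entailed — Jonas dropped the crate, not the briefcase; the briefcase belongs to the opening event.
(d) Entailed — this follows by dropping conjuncts from the dropping event's description.
(e) Entailed — the narrative places the watching before the opening.
(f) Entailed — every conjunct here is already in the original watching event.

(d), (e), (f)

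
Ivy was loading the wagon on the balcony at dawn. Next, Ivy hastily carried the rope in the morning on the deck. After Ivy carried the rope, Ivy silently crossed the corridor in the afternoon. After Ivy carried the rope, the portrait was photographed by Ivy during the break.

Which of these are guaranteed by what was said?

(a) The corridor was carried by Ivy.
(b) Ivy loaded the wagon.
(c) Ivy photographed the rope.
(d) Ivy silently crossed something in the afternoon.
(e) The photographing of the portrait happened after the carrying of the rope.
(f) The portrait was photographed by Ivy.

(a) Not entailed — Ivy carried the rope, not the corridor; the corridor belongs to the crossing event.
(b) Not entailed — 'was loading' is progressive on an accomplishment; it does not entail the completed 'loaded'.
(c) Not entailed — Ivy photographed the portrait, not the rope; the rope belongs to the carrying event.
(d) Entailed — this follows by dropping conjuncts from the crossing event's description.
(e) Entailed — the narrative places the carrying before the photographing.
(f) Entailed — every conjunct here is already in the original photographing event.

(d), (e), (f)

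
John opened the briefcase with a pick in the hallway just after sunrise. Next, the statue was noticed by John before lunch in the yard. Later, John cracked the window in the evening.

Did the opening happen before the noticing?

yes

The narrative orders the opening before the noticing.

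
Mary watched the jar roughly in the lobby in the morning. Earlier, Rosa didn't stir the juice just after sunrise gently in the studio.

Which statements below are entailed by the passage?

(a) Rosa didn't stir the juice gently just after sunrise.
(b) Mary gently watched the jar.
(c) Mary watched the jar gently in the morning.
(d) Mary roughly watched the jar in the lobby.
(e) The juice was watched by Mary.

(a) Not entailed — dropping 'in the studio' under negation is not valid — the original leaves open that Rosa stirred the juice some other way.
(b) Not entailed — 'gently' adds a manner not in (and inconsistent with) the original.
(c) Not entailed — 'gently' adds a manner not in (and inconsistent with) the original.
(d) Entailed — the original entails any weakening of itself; this just drops 'in the morning'.
(e) Not entailed — Mary watched the jar, not the juice; the juice belongs to the stirring event.

(d)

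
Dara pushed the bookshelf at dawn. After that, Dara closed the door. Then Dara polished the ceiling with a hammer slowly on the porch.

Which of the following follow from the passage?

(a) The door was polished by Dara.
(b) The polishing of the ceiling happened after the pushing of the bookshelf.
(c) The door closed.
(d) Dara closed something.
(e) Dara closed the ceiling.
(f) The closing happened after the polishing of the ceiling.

(b), (c), (d)

(a) Not entailed — Dara polished the ceiling, not the door; the door belongs to the closing event.
(b) Entailed — the narrative places the pushing before the polishing.
(c) Entailed — 'Dara closed the door' is causative; it entails the inchoative 'the door closed'.
(d) Entailed — every conjunct here is already in the original closing event.
(e) Not entailed — Dara closed the door, not the ceiling; the ceiling belongs to the polishing event.
(f) Not entailed — the narrative places the closing before the polishing, not after.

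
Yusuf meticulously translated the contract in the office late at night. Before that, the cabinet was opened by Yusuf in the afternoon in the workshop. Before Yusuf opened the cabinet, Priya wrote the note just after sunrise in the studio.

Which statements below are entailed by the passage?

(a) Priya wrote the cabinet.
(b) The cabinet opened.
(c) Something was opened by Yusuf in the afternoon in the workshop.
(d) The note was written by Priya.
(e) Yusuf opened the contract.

(b), (c), (d)

(a) Not entailed — Priya wrote the note, not the cabinet; the cabinet belongs to the opening event.
(b) Entailed — 'Yusuf opened the cabinet' is causative; it entails the inchoative 'the cabinet opened'.
(c) Entailed — this follows by dropping conjuncts from the opening event's description.
(d) Entailed — the original entails any weakening of itself; this just drops 'in the studio', 'just after sunrise'.
(e) Not entailed — Yusuf opened the cabinet, not the contract; the contract belongs to the translating event.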